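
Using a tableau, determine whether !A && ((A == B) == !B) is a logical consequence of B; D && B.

Initial set: {T B; T (D && B); F (!A && ((A == B) == !B))}.
T (D && B): α-rule — add T D, T B.
F (!A && ((A == B) == !B)): β-rule — branch into F !A  //  F ((A == B) == !B).
  branch 1 (add F !A):
    ○ open, literals {A=true, B=true, D=true}.
  branch 2 (add F ((A == B) == !B)):
    F ((A == B) == !B): β-rule — branch into T (A == B), F !B  //  F (A == B), T !B.
      branch 2.1 (add T (A == B), F !B):
        T (A == B): β-rule — branch into T A, T B  //  F A, F B.
          branch 2.1.1 (add T A, T B):
            ○ open, literals {A=true, B=true, D=true}.
          branch 2.1.2 (add F A, F B):
            × closes — contains both B and !B.
      branch 2.2 (add F (A == B), T !B):
        × closes — contains both B and !B.
2 branches closed, 2 open.
An open branch gives a countermodel: A=true, B=true, D=true (unmentioned atoms arbitrary); the premises hold there but the conclusion fails.

No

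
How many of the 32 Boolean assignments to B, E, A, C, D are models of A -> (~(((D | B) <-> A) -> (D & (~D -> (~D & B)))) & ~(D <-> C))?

18

Initial set: {(A -> (~(((D | B) <-> A) -> (D & (~D -> (~D & B)))) & ~(D <-> C)))}.
(A -> (~(((D | B) <-> A) -> (D & (~D -> (~D & B)))) & ~(D <-> C))): β-rule — branch into ~A  //  (~(((D | B) <-> A) -> (D & (~D -> (~D & B)))) & ~(D <-> C)).
  branch 1 (add ~A):
    ○ open, literals {A=F}.
  branch 2 (add (~(((D | B) <-> A) -> (D & (~D -> (~D & B)))) & ~(D <-> C))):
    (~(((D | B) <-> A) -> (D & (~D -> (~D & B)))) & ~(D <-> C)): α-rule — add ~(((D | B) <-> A) -> (D & (~D -> (~D & B)))), ~(D <-> C).
    ~(((D | B) <-> A) -> (D & (~D -> (~D & B)))): α-rule — add ((D | B) <-> A), ~(D & (~D -> (~D & B))).
    ~(D <-> C): β-rule — branch into D, ~C  //  ~D, C.
      branch 2.1 (add D, ~C):
        ((D | B) <-> A): β-rule — branch into (D | B), A  //  ~(D | B), ~A.
          branch 2.1.1 (add (D | B), A):
            ~(D & (~D -> (~D & B))): β-rule — branch into ~D  //  ~(~D -> (~D & B)).
              branch 2.1.1.1 (add ~D):
                × closes — contains both D and ~D.
              branch 2.1.1.2 (add ~(~D -> (~D & B))):
                ~(~D -> (~D & B)): α-rule — add ~D, ~(~D & B).
                × closes — contains both D and ~D.
          branch 2.1.2 (add ~(D | B), ~A):
            ~(D | B): α-rule — add ~D, ~B.
            × closes — contains both D and ~D.
      branch 2.2 (add ~D, C):
        ((D | B) <-> A): β-rule — branch into (D | B), A  //  ~(D | B), ~A.
          branch 2.2.1 (add (D | B), A):
            ~(D & (~D -> (~D & B))): β-rule — branch into ~D  //  ~(~D -> (~D & B)).
              branch 2.2.1.1 (add ~D):
                (D | B): β-rule — branch into D  //  B.
                  branch 2.2.1.1.1 (add D):
                    × closes — contains both D and ~D.
                  branch 2.2.1.1.2 (add B):
                    ○ open, literals {A=T, B=T, C=T, D=F}.
              branch 2.2.1.2 (add ~(~D -> (~D & B))):
                ~(~D -> (~D & B)): α-rule — add ~D, ~(~D & B).
                (D | B): β-rule — branch into D  //  B.
                  branch 2.2.1.2.1 (add D):
                    × closes — contains both D and ~D.
                  branch 2.2.1.2.2 (add B):
                    ~(~D & B): β-rule — branch into ~~D  //  ~B.
                      branch 2.2.1.2.2.1 (add ~~D):
                        × closes — contains both D and ~D.
                      branch 2.2.1.2.2.2 (add ~B):
                        × closes — contains both B and ~B.
          branch 2.2.2 (add ~(D | B), ~A):
            ~(D | B): α-rule — add ~D, ~B.
            ~(D & (~D -> (~D & B))): β-rule — branch into ~D  //  ~(~D -> (~D & B)).
              branch 2.2.2.1 (add ~D):
                ○ open, literals {A=F, B=F, C=T, D=F}.
              branch 2.2.2.2 (add ~(~D -> (~D & B))):
                ~(~D -> (~D & B)): α-rule — add ~D, ~(~D & B).
                ~(~D & B): β-rule — branch into ~~D  //  ~B.
                  branch 2.2.2.2.1 (add ~~D):
                    × closes — contains both D and ~D.
                  branch 2.2.2.2.2 (add ~B):
                    ○ open, literals {A=F, B=F, C=T, D=F}.
8 branches closed, 4 open.
Each open branch fixes some atoms; the unmentioned ones are free. Counting distinct full assignments: branch {A=F} (B, E, C, D) contributes 16 new; branch {A=T, B=T, C=T, D=F} (E) contributes 2 new; branch {A=F, B=F, C=T, D=F} (E) contributes 0 new; branch {A=F, B=F, C=T, D=F} (E) contributes 0 new. Total: 18.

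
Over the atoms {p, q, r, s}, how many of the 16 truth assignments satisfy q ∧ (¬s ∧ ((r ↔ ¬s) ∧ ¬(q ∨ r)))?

Initial set: {T (q ∧ (¬s ∧ ((r ↔ ¬s) ∧ ¬(q ∨ r))))}.
T (q ∧ (¬s ∧ ((r ↔ ¬s) ∧ ¬(q ∨ r)))): α-rule — add T q, T (¬s ∧ ((r ↔ ¬s) ∧ ¬(q ∨ r))).
T (¬s ∧ ((r ↔ ¬s) ∧ ¬(q ∨ r))): α-rule — add T ¬s, T ((r ↔ ¬s) ∧ ¬(q ∨ r)).
T ((r ↔ ¬s) ∧ ¬(q ∨ r)): α-rule — add T (r ↔ ¬s), T ¬(q ∨ r).
T ¬(q ∨ r): α-rule — add F q, F r.
× closes — contains both q and ¬q.
All 1 branch closes.
No open branches: the formula has 0 satisfying assignments.

0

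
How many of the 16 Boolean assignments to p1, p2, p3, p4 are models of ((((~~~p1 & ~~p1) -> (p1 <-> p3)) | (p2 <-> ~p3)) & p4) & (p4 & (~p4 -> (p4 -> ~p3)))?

8

Initial set: {(((((~~~p1 & ~~p1) -> (p1 <-> p3)) | (p2 <-> ~p3)) & p4) & (p4 & (~p4 -> (p4 -> ~p3))))}.
(((((~~~p1 & ~~p1) -> (p1 <-> p3)) | (p2 <-> ~p3)) & p4) & (p4 & (~p4 -> (p4 -> ~p3)))): α-rule — add ((((~~~p1 & ~~p1) -> (p1 <-> p3)) | (p2 <-> ~p3)) & p4), (p4 & (~p4 -> (p4 -> ~p3))).
((((~~~p1 & ~~p1) -> (p1 <-> p3)) | (p2 <-> ~p3)) & p4): α-rule — add (((~~~p1 & ~~p1) -> (p1 <-> p3)) | (p2 <-> ~p3)), p4.
(p4 & (~p4 -> (p4 -> ~p3))): α-rule — add p4, (~p4 -> (p4 -> ~p3)).
(((~~~p1 & ~~p1) -> (p1 <-> p3)) | (p2 <-> ~p3)): β-rule — branch into ((~~~p1 & ~~p1) -> (p1 <-> p3))  //  (p2 <-> ~p3).
  branch 1 (add ((~~~p1 & ~~p1) -> (p1 <-> p3))):
    (~p4 -> (p4 -> ~p3)): β-rule — branch into ~~p4  //  (p4 -> ~p3).
      branch 1.1 (add ~~p4):
        ((~~~p1 & ~~p1) -> (p1 <-> p3)): β-rule — branch into ~(~~~p1 & ~~p1)  //  (p1 <-> p3).
          branch 1.1.1 (add ~(~~~p1 & ~~p1)):
            ~(~~~p1 & ~~p1): β-rule — branch into ~~~~p1  //  ~~~p1.
              branch 1.1.1.1 (add ~~~~p1):
                ~~~~p1: drop double negation, giving ~~p1.
                ○ open, literals {p1=1, p4=1}.
              branch 1.1.1.2 (add ~~~p1):
                ~~~p1: drop double negation, giving ~p1.
                ○ open, literals {p1=0, p4=1}.
          branch 1.1.2 (add (p1 <-> p3)):
            (p1 <-> p3): β-rule — branch into p1, p3  //  ~p1, ~p3.
              branch 1.1.2.1 (add p1, p3):
                ○ open, literals {p1=1, p3=1, p4=1}.
              branch 1.1.2.2 (add ~p1, ~p3):
                ○ open, literals {p1=0, p3=0, p4=1}.
      branch 1.2 (add (p4 -> ~p3)):
        ((~~~p1 & ~~p1) -> (p1 <-> p3)): β-rule — branch into ~(~~~p1 & ~~p1)  //  (p1 <-> p3).
          branch 1.2.1 (add ~(~~~p1 & ~~p1)):
            (p4 -> ~p3): β-rule — branch into ~p4  //  ~p3.
              branch 1.2.1.1 (add ~p4):
                × closes — contains both p4 and ~p4.
              branch 1.2.1.2 (add ~p3):
                ~(~~~p1 & ~~p1): β-rule — branch into ~~~~p1  //  ~~~p1.
                  branch 1.2.1.2.1 (add ~~~~p1):
                    ~~~~p1: drop double negation, giving ~~p1.
                    ○ open, literals {p1=1, p3=0, p4=1}.
                  branch 1.2.1.2.2 (add ~~~p1):
                    ~~~p1: drop double negation, giving ~p1.
                    ○ open, literals {p1=0, p3=0, p4=1}.
          branch 1.2.2 (add (p1 <-> p3)):
            (p4 -> ~p3): β-rule — branch into ~p4  //  ~p3.
              branch 1.2.2.1 (add ~p4):
                × closes — contains both p4 and ~p4.
              branch 1.2.2.2 (add ~p3):
                (p1 <-> p3): β-rule — branch into p1, p3  //  ~p1, ~p3.
                  branch 1.2.2.2.1 (add p1, p3):
                    × closes — contains both p3 and ~p3.
                  branch 1.2.2.2.2 (add ~p1, ~p3):
                    ○ open, literals {p1=0, p3=0, p4=1}.
  branch 2 (add (p2 <-> ~p3)):
    (~p4 -> (p4 -> ~p3)): β-rule — branch into ~~p4  //  (p4 -> ~p3).
      branch 2.1 (add ~~p4):
        (p2 <-> ~p3): β-rule — branch into p2, ~p3  //  ~p2, ~~p3.
          branch 2.1.1 (add p2, ~p3):
            ○ open, literals {p2=1, p3=0, p4=1}.
          branch 2.1.2 (add ~p2, ~~p3):
            ○ open, literals {p2=0, p3=1, p4=1}.
      branch 2.2 (add (p4 -> ~p3)):
        (p2 <-> ~p3): β-rule — branch into p2, ~p3  //  ~p2, ~~p3.
          branch 2.2.1 (add p2, ~p3):
            (p4 -> ~p3): β-rule — branch into ~p4  //  ~p3.
              branch 2.2.1.1 (add ~p4):
                × closes — contains both p4 and ~p4.
              branch 2.2.1.2 (add ~p3):
                ○ open, literals {p2=1, p3=0, p4=1}.
          branch 2.2.2 (add ~p2, ~~p3):
            (p4 -> ~p3): β-rule — branch into ~p4  //  ~p3.
              branch 2.2.2.1 (add ~p4):
                × closes — contains both p4 and ~p4.
              branch 2.2.2.2 (add ~p3):
                × closes — contains both p3 and ~p3.
6 branches closed, 10 open.
Each open branch fixes some atoms; the unmentioned ones are free. Counting distinct full assignments: branch {p1=1, p4=1} (p2, p3) contributes 4 new; branch {p1=0, p4=1} (p2, p3) contributes 4 new; branch {p1=1, p3=1, p4=1} (p2) contributes 0 new; branch {p1=0, p3=0, p4=1} (p2) contributes 0 new; branch {p1=1, p3=0, p4=1} (p2) contributes 0 new; branch {p1=0, p3=0, p4=1} (p2) contributes 0 new; branch {p1=0, p3=0, p4=1} (p2) contributes 0 new; branch {p2=1, p3=0, p4=1} (p1) contributes 0 new; branch {p2=0, p3=1, p4=1} (p1) contributes 0 new; branch {p2=1, p3=0, p4=1} (p1) contributes 0 new. Total: 8.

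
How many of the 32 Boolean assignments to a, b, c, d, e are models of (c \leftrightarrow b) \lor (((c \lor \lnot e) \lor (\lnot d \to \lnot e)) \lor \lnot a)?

31

Initial set: {((c \leftrightarrow b) \lor (((c \lor \lnot e) \lor (\lnot d \to \lnot e)) \lor \lnot a))}.
((c \leftrightarrow b) \lor (((c \lor \lnot e) \lor (\lnot d \to \lnot e)) \lor \lnot a)): β-rule — branch into (c \leftrightarrow b)  //  (((c \lor \lnot e) \lor (\lnot d \to \lnot e)) \lor \lnot a).
  branch 1 (add (c \leftrightarrow b)):
    (c \leftrightarrow b): β-rule — branch into c, b  //  \lnot c, \lnot b.
      branch 1.1 (add c, b):
        ○ open, literals {b=true, c=true}.
      branch 1.2 (add \lnot c, \lnot b):
        ○ open, literals {b=false, c=false}.
  branch 2 (add (((c \lor \lnot e) \lor (\lnot d \to \lnot e)) \lor \lnot a)):
    (((c \lor \lnot e) \lor (\lnot d \to \lnot e)) \lor \lnot a): β-rule — branch into ((c \lor \lnot e) \lor (\lnot d \to \lnot e))  //  \lnot a.
      branch 2.1 (add ((c \lor \lnot e) \lor (\lnot d \to \lnot e))):
        ((c \lor \lnot e) \lor (\lnot d \to \lnot e)): β-rule — branch into (c \lor \lnot e)  //  (\lnot d \to \lnot e).
          branch 2.1.1 (add (c \lor \lnot e)):
            (c \lor \lnot e): β-rule — branch into c  //  \lnot e.
              branch 2.1.1.1 (add c):
                ○ open, literals {c=true}.
              branch 2.1.1.2 (add \lnot e):
                ○ open, literals {e=false}.
          branch 2.1.2 (add (\lnot d \to \lnot e)):
            (\lnot d \to \lnot e): β-rule — branch into \lnot \lnot d  //  \lnot e.
              branch 2.1.2.1 (add \lnot \lnot d):
                ○ open, literals {d=true}.
              branch 2.1.2.2 (add \lnot e):
                ○ open, literals {e=false}.
      branch 2.2 (add \lnot a):
        ○ open, literals {a=false}.
0 branches closed, 7 open.
Each open branch fixes some atoms; the unmentioned ones are free. Counting distinct full assignments: branch {b=true, c=true} (a, d, e) contributes 8 new; branch {b=false, c=false} (a, d, e) contributes 8 new; branch {c=true} (a, b, d, e) contributes 8 new; branch {e=false} (a, b, c, d) contributes 4 new; branch {d=true} (a, b, c, e) contributes 2 new; branch {e=false} (a, b, c, d) contributes 0 new; branch {a=false} (b, c, d, e) contributes 1 new. Total: 31.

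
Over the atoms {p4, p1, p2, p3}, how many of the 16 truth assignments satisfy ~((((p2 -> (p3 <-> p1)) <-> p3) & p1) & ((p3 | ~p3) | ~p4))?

10

Initial set: {~((((p2 -> (p3 <-> p1)) <-> p3) & p1) & ((p3 | ~p3) | ~p4))}.
~((((p2 -> (p3 <-> p1)) <-> p3) & p1) & ((p3 | ~p3) | ~p4)): β-rule — branch into ~(((p2 -> (p3 <-> p1)) <-> p3) & p1)  //  ~((p3 | ~p3) | ~p4).
  branch 1 (add ~(((p2 -> (p3 <-> p1)) <-> p3) & p1)):
    ~(((p2 -> (p3 <-> p1)) <-> p3) & p1): β-rule — branch into ~((p2 -> (p3 <-> p1)) <-> p3)  //  ~p1.
      branch 1.1 (add ~((p2 -> (p3 <-> p1)) <-> p3)):
        ~((p2 -> (p3 <-> p1)) <-> p3): β-rule — branch into (p2 -> (p3 <-> p1)), ~p3  //  ~(p2 -> (p3 <-> p1)), p3.
          branch 1.1.1 (add (p2 -> (p3 <-> p1)), ~p3):
            (p2 -> (p3 <-> p1)): β-rule — branch into ~p2  //  (p3 <-> p1).
              branch 1.1.1.1 (add ~p2):
                ○ open, literals {p2=false, p3=false}.
              branch 1.1.1.2 (add (p3 <-> p1)):
                (p3 <-> p1): β-rule — branch into p3, p1  //  ~p3, ~p1.
                  branch 1.1.1.2.1 (add p3, p1):
                    × closes — contains both p3 and ~p3.
                  branch 1.1.1.2.2 (add ~p3, ~p1):
                    ○ open, literals {p1=false, p3=false}.
          branch 1.1.2 (add ~(p2 -> (p3 <-> p1)), p3):
            ~(p2 -> (p3 <-> p1)): α-rule — add p2, ~(p3 <-> p1).
            ~(p3 <-> p1): β-rule — branch into p3, ~p1  //  ~p3, p1.
              branch 1.1.2.1 (add p3, ~p1):
                ○ open, literals {p1=false, p2=true, p3=true}.
              branch 1.1.2.2 (add ~p3, p1):
                × closes — contains both p3 and ~p3.
      branch 1.2 (add ~p1):
        ○ open, literals {p1=false}.
  branch 2 (add ~((p3 | ~p3) | ~p4)):
    ~((p3 | ~p3) | ~p4): α-rule — add ~(p3 | ~p3), ~~p4.
    ~(p3 | ~p3): α-rule — add ~p3, ~~p3.
    × closes — contains both p3 and ~p3.
3 branches closed, 4 open.
Each open branch fixes some atoms; the unmentioned ones are free. Counting distinct full assignments: branch {p2=false, p3=false} (p4, p1) contributes 4 new; branch {p1=false, p3=false} (p4, p2) contributes 2 new; branch {p1=false, p2=true, p3=true} (p4) contributes 2 new; branch {p1=false} (p4, p2, p3) contributes 2 new. Total: 10.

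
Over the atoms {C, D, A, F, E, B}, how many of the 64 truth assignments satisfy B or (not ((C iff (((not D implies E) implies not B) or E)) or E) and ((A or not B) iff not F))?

Initial set: {(B or (not ((C iff (((not D implies E) implies not B) or E)) or E) and ((A or not B) iff not F)))}.
(B or (not ((C iff (((not D implies E) implies not B) or E)) or E) and ((A or not B) iff not F))): β-rule — branch into B  //  (not ((C iff (((not D implies E) implies not B) or E)) or E) and ((A or not B) iff not F)).
  branch 1 (add B):
    ○ open, literals {B=T}.
  branch 2 (add (not ((C iff (((not D implies E) implies not B) or E)) or E) and ((A or not B) iff not F))):
    (not ((C iff (((not D implies E) implies not B) or E)) or E) and ((A or not B) iff not F)): α-rule — add not ((C iff (((not D implies E) implies not B) or E)) or E), ((A or not B) iff not F).
    not ((C iff (((not D implies E) implies not B) or E)) or E): α-rule — add not (C iff (((not D implies E) implies not B) or E)), not E.
    ((A or not B) iff not F): β-rule — branch into (A or not B), not F  //  not (A or not B), not not F.
      branch 2.1 (add (A or not B), not F):
        not (C iff (((not D implies E) implies not B) or E)): β-rule — branch into C, not (((not D implies E) implies not B) or E)  //  not C, (((not D implies E) implies not B) or E).
          branch 2.1.1 (add C, not (((not D implies E) implies not B) or E)):
            not (((not D implies E) implies not B) or E): α-rule — add not ((not D implies E) implies not B), not E.
            not ((not D implies E) implies not B): α-rule — add (not D implies E), not not B.
            (A or not B): β-rule — branch into A  //  not B.
              branch 2.1.1.1 (add A):
                (not D implies E): β-rule — branch into not not D  //  E.
                  branch 2.1.1.1.1 (add not not D):
                    ○ open, literals {A=T, B=T, C=T, D=T, E=F, F=F}.
                  branch 2.1.1.1.2 (add E):
                    × closes — contains both E and not E.
              branch 2.1.1.2 (add not B):
                × closes — contains both B and not B.
          branch 2.1.2 (add not C, (((not D implies E) implies not B) or E)):
            (A or not B): β-rule — branch into A  //  not B.
              branch 2.1.2.1 (add A):
                (((not D implies E) implies not B) or E): β-rule — branch into ((not D implies E) implies not B)  //  E.
                  branch 2.1.2.1.1 (add ((not D implies E) implies not B)):
                    ((not D implies E) implies not B): β-rule — branch into not (not D implies E)  //  not B.
                      branch 2.1.2.1.1.1 (add not (not D implies E)):
                        not (not D implies E): α-rule — add not D, not E.
                        ○ open, literals {A=T, C=F, D=F, E=F, F=F}.
                      branch 2.1.2.1.1.2 (add not B):
                        ○ open, literals {A=T, B=F, C=F, E=F, F=F}.
                  branch 2.1.2.1.2 (add E):
                    × closes — contains both E and not E.
              branch 2.1.2.2 (add not B):
                (((not D implies E) implies not B) or E): β-rule — branch into ((not D implies E) implies not B)  //  E.
                  branch 2.1.2.2.1 (add ((not D implies E) implies not B)):
                    ((not D implies E) implies not B): β-rule — branch into not (not D implies E)  //  not B.
                      branch 2.1.2.2.1.1 (add not (not D implies E)):
                        not (not D implies E): α-rule — add not D, not E.
                        ○ open, literals {B=F, C=F, D=F, E=F, F=F}.
                      branch 2.1.2.2.1.2 (add not B):
                        ○ open, literals {B=F, C=F, E=F, F=F}.
                  branch 2.1.2.2.2 (add E):
                    × closes — contains both E and not E.
      branch 2.2 (add not (A or not B), not not F):
        not (A or not B): α-rule — add not A, not not B.
        not (C iff (((not D implies E) implies not B) or E)): β-rule — branch into C, not (((not D implies E) implies not B) or E)  //  not C, (((not D implies E) implies not B) or E).
          branch 2.2.1 (add C, not (((not D implies E) implies not B) or E)):
            not (((not D implies E) implies not B) or E): α-rule — add not ((not D implies E) implies not B), not E.
            not ((not D implies E) implies not B): α-rule — add (not D implies E), not not B.
            (not D implies E): β-rule — branch into not not D  //  E.
              branch 2.2.1.1 (add not not D):
                ○ open, literals {A=F, B=T, C=T, D=T, E=F, F=T}.
              branch 2.2.1.2 (add E):
                × closes — contains both E and not E.
          branch 2.2.2 (add not C, (((not D implies E) implies not B) or E)):
            (((not D implies E) implies not B) or E): β-rule — branch into ((not D implies E) implies not B)  //  E.
              branch 2.2.2.1 (add ((not D implies E) implies not B)):
                ((not D implies E) implies not B): β-rule — branch into not (not D implies E)  //  not B.
                  branch 2.2.2.1.1 (add not (not D implies E)):
                    not (not D implies E): α-rule — add not D, not E.
                    ○ open, literals {A=F, B=T, C=F, D=F, E=F, F=T}.
                  branch 2.2.2.1.2 (add not B):
                    × closes — contains both B and not B.
              branch 2.2.2.2 (add E):
                × closes — contains both E and not E.
7 branches closed, 8 open.
Each open branch fixes some atoms; the unmentioned ones are free. Counting distinct full assignments: branch {B=T} (C, D, A, F, E) contributes 32 new; branch {A=T, B=T, C=T, D=T, E=F, F=F} (none free) contributes 0 new; branch {A=T, C=F, D=F, E=F, F=F} (B) contributes 1 new; branch {A=T, B=F, C=F, E=F, F=F} (D) contributes 1 new; branch {B=F, C=F, D=F, E=F, F=F} (A) contributes 1 new; branch {B=F, C=F, E=F, F=F} (D, A) contributes 1 new; branch {A=F, B=T, C=T, D=T, E=F, F=T} (none free) contributes 0 new; branch {A=F, B=T, C=F, D=F, E=F, F=T} (none free) contributes 0 new. Total: 36.

36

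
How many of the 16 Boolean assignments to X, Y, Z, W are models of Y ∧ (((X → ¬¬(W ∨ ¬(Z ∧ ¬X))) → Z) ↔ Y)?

Initial set: {(Y ∧ (((X → ¬¬(W ∨ ¬(Z ∧ ¬X))) → Z) ↔ Y))}.
(Y ∧ (((X → ¬¬(W ∨ ¬(Z ∧ ¬X))) → Z) ↔ Y)): α-rule — add Y, (((X → ¬¬(W ∨ ¬(Z ∧ ¬X))) → Z) ↔ Y).
(((X → ¬¬(W ∨ ¬(Z ∧ ¬X))) → Z) ↔ Y): β-rule — branch into ((X → ¬¬(W ∨ ¬(Z ∧ ¬X))) → Z), Y  //  ¬((X → ¬¬(W ∨ ¬(Z ∧ ¬X))) → Z), ¬Y.
  branch 1 (add ((X → ¬¬(W ∨ ¬(Z ∧ ¬X))) → Z), Y):
    ((X → ¬¬(W ∨ ¬(Z ∧ ¬X))) → Z): β-rule — branch into ¬(X → ¬¬(W ∨ ¬(Z ∧ ¬X)))  //  Z.
      branch 1.1 (add ¬(X → ¬¬(W ∨ ¬(Z ∧ ¬X)))):
        ¬(X → ¬¬(W ∨ ¬(Z ∧ ¬X))): α-rule — add X, ¬¬¬(W ∨ ¬(Z ∧ ¬X)).
        ¬¬¬(W ∨ ¬(Z ∧ ¬X)): drop double negation, giving ¬(W ∨ ¬(Z ∧ ¬X)).
        ¬(W ∨ ¬(Z ∧ ¬X)): α-rule — add ¬W, ¬¬(Z ∧ ¬X).
        ¬¬(Z ∧ ¬X): α-rule — add Z, ¬X.
        × closes — contains both X and ¬X.
      branch 1.2 (add Z):
        ○ open, literals {Y=true, Z=true}.
  branch 2 (add ¬((X → ¬¬(W ∨ ¬(Z ∧ ¬X))) → Z), ¬Y):
    × closes — contains both Y and ¬Y.
2 branches closed, 1 open.
Each open branch fixes some atoms; the unmentioned ones are free. Counting distinct full assignments: branch {Y=true, Z=true} (X, W) contributes 4 new. Total: 4.

4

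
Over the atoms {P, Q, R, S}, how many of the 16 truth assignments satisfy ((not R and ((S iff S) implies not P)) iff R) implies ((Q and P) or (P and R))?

Initial set: {(((not R and ((S iff S) implies not P)) iff R) implies ((Q and P) or (P and R)))}.
(((not R and ((S iff S) implies not P)) iff R) implies ((Q and P) or (P and R))): β-rule — branch into not ((not R and ((S iff S) implies not P)) iff R)  //  ((Q and P) or (P and R)).
  branch 1 (add not ((not R and ((S iff S) implies not P)) iff R)):
    not ((not R and ((S iff S) implies not P)) iff R): β-rule — branch into (not R and ((S iff S) implies not P)), not R  //  not (not R and ((S iff S) implies not P)), R.
      branch 1.1 (add (not R and ((S iff S) implies not P)), not R):
        (not R and ((S iff S) implies not P)): α-rule — add not R, ((S iff S) implies not P).
        ((S iff S) implies not P): β-rule — branch into not (S iff S)  //  not P.
          branch 1.1.1 (add not (S iff S)):
            not (S iff S): β-rule — branch into S, not S  //  not S, S.
              branch 1.1.1.1 (add S, not S):
                × closes — contains both S and not S.
              branch 1.1.1.2 (add not S, S):
                × closes — contains both S and not S.
          branch 1.1.2 (add not P):
            ○ open, literals {P=F, R=F}.
      branch 1.2 (add not (not R and ((S iff S) implies not P)), R):
        not (not R and ((S iff S) implies not P)): β-rule — branch into not not R  //  not ((S iff S) implies not P).
          branch 1.2.1 (add not not R):
            ○ open, literals {R=T}.
          branch 1.2.2 (add not ((S iff S) implies not P)):
            not ((S iff S) implies not P): α-rule — add (S iff S), not not P.
            (S iff S): β-rule — branch into S, S  //  not S, not S.
              branch 1.2.2.1 (add S, S):
                ○ open, literals {P=T, R=T, S=T}.
              branch 1.2.2.2 (add not S, not S):
                ○ open, literals {P=T, R=T, S=F}.
  branch 2 (add ((Q and P) or (P and R))):
    ((Q and P) or (P and R)): β-rule — branch into (Q and P)  //  (P and R).
      branch 2.1 (add (Q and P)):
        (Q and P): α-rule — add Q, P.
        ○ open, literals {P=T, Q=T}.
      branch 2.2 (add (P and R)):
        (P and R): α-rule — add P, R.
        ○ open, literals {P=T, R=T}.
2 branches closed, 6 open.
Each open branch fixes some atoms; the unmentioned ones are free. Counting distinct full assignments: branch {P=F, R=F} (Q, S) contributes 4 new; branch {R=T} (P, Q, S) contributes 8 new; branch {P=T, R=T, S=T} (Q) contributes 0 new; branch {P=T, R=T, S=F} (Q) contributes 0 new; branch {P=T, Q=T} (R, S) contributes 2 new; branch {P=T, R=T} (Q, S) contributes 0 new. Total: 14.

14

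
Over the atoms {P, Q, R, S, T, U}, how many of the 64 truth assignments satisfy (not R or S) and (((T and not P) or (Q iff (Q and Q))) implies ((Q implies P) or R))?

Initial set: {((not R or S) and (((T and not P) or (Q iff (Q and Q))) implies ((Q implies P) or R)))}.
((not R or S) and (((T and not P) or (Q iff (Q and Q))) implies ((Q implies P) or R))): α-rule — add (not R or S), (((T and not P) or (Q iff (Q and Q))) implies ((Q implies P) or R)).
(not R or S): β-rule — branch into not R  //  S.
  branch 1 (add not R):
    (((T and not P) or (Q iff (Q and Q))) implies ((Q implies P) or R)): β-rule — branch into not ((T and not P) or (Q iff (Q and Q)))  //  ((Q implies P) or R).
      branch 1.1 (add not ((T and not P) or (Q iff (Q and Q)))):
        not ((T and not P) or (Q iff (Q and Q))): α-rule — add not (T and not P), not (Q iff (Q and Q)).
        not (T and not P): β-rule — branch into not T  //  not not P.
          branch 1.1.1 (add not T):
            not (Q iff (Q and Q)): β-rule — branch into Q, not (Q and Q)  //  not Q, (Q and Q).
              branch 1.1.1.1 (add Q, not (Q and Q)):
                not (Q and Q): β-rule — branch into not Q  //  not Q.
                  branch 1.1.1.1.1 (add not Q):
                    × closes — contains both Q and not Q.
                  branch 1.1.1.1.2 (add not Q):
                    × closes — contains both Q and not Q.
              branch 1.1.1.2 (add not Q, (Q and Q)):
                (Q and Q): α-rule — add Q, Q.
                × closes — contains both Q and not Q.
          branch 1.1.2 (add not not P):
            not (Q iff (Q and Q)): β-rule — branch into Q, not (Q and Q)  //  not Q, (Q and Q).
              branch 1.1.2.1 (add Q, not (Q and Q)):
                not (Q and Q): β-rule — branch into not Q  //  not Q.
                  branch 1.1.2.1.1 (add not Q):
                    × closes — contains both Q and not Q.
                  branch 1.1.2.1.2 (add not Q):
                    × closes — contains both Q and not Q.
              branch 1.1.2.2 (add not Q, (Q and Q)):
                (Q and Q): α-rule — add Q, Q.
                × closes — contains both Q and not Q.
      branch 1.2 (add ((Q implies P) or R)):
        ((Q implies P) or R): β-rule — branch into (Q implies P)  //  R.
          branch 1.2.1 (add (Q implies P)):
            (Q implies P): β-rule — branch into not Q  //  P.
              branch 1.2.1.1 (add not Q):
                ○ open, literals {Q=false, R=false}.
              branch 1.2.1.2 (add P):
                ○ open, literals {P=true, R=false}.
          branch 1.2.2 (add R):
            × closes — contains both R and not R.
  branch 2 (add S):
    (((T and not P) or (Q iff (Q and Q))) implies ((Q implies P) or R)): β-rule — branch into not ((T and not P) or (Q iff (Q and Q)))  //  ((Q implies P) or R).
      branch 2.1 (add not ((T and not P) or (Q iff (Q and Q)))):
        not ((T and not P) or (Q iff (Q and Q))): α-rule — add not (T and not P), not (Q iff (Q and Q)).
        not (T and not P): β-rule — branch into not T  //  not not P.
          branch 2.1.1 (add not T):
            not (Q iff (Q and Q)): β-rule — branch into Q, not (Q and Q)  //  not Q, (Q and Q).
              branch 2.1.1.1 (add Q, not (Q and Q)):
                not (Q and Q): β-rule — branch into not Q  //  not Q.
                  branch 2.1.1.1.1 (add not Q):
                    × closes — contains both Q and not Q.
                  branch 2.1.1.1.2 (add not Q):
                    × closes — contains both Q and not Q.
              branch 2.1.1.2 (add not Q, (Q and Q)):
                (Q and Q): α-rule — add Q, Q.
                × closes — contains both Q and not Q.
          branch 2.1.2 (add not not P):
            not (Q iff (Q and Q)): β-rule — branch into Q, not (Q and Q)  //  not Q, (Q and Q).
              branch 2.1.2.1 (add Q, not (Q and Q)):
                not (Q and Q): β-rule — branch into not Q  //  not Q.
                  branch 2.1.2.1.1 (add not Q):
                    × closes — contains both Q and not Q.
                  branch 2.1.2.1.2 (add not Q):
                    × closes — contains both Q and not Q.
              branch 2.1.2.2 (add not Q, (Q and Q)):
                (Q and Q): α-rule — add Q, Q.
                × closes — contains both Q and not Q.
      branch 2.2 (add ((Q implies P) or R)):
        ((Q implies P) or R): β-rule — branch into (Q implies P)  //  R.
          branch 2.2.1 (add (Q implies P)):
            (Q implies P): β-rule — branch into not Q  //  P.
              branch 2.2.1.1 (add not Q):
                ○ open, literals {Q=false, S=true}.
              branch 2.2.1.2 (add P):
                ○ open, literals {P=true, S=true}.
          branch 2.2.2 (add R):
            ○ open, literals {R=true, S=true}.
13 branches closed, 5 open.
Each open branch fixes some atoms; the unmentioned ones are free. Counting distinct full assignments: branch {Q=false, R=false} (P, S, T, U) contributes 16 new; branch {P=true, R=false} (Q, S, T, U) contributes 8 new; branch {Q=false, S=true} (P, R, T, U) contributes 8 new; branch {P=true, S=true} (Q, R, T, U) contributes 4 new; branch {R=true, S=true} (P, Q, T, U) contributes 4 new. Total: 40.

40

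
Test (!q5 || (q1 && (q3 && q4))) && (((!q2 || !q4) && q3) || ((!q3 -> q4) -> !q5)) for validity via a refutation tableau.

Assume the negation and expand:
Initial set: {!((!q5 || (q1 && (q3 && q4))) && (((!q2 || !q4) && q3) || ((!q3 -> q4) -> !q5)))}.
!((!q5 || (q1 && (q3 && q4))) && (((!q2 || !q4) && q3) || ((!q3 -> q4) -> !q5))): β-rule — branch into !(!q5 || (q1 && (q3 && q4)))  //  !(((!q2 || !q4) && q3) || ((!q3 -> q4) -> !q5)).
  branch 1 (add !(!q5 || (q1 && (q3 && q4)))):
    !(!q5 || (q1 && (q3 && q4))): α-rule — add !!q5, !(q1 && (q3 && q4)).
    !(q1 && (q3 && q4)): β-rule — branch into !q1  //  !(q3 && q4).
      branch 1.1 (add !q1):
        ○ open, literals {q1=false, q5=true}.
      branch 1.2 (add !(q3 && q4)):
        !(q3 && q4): β-rule — branch into !q3  //  !q4.
          branch 1.2.1 (add !q3):
            ○ open, literals {q3=false, q5=true}.
          branch 1.2.2 (add !q4):
            ○ open, literals {q4=false, q5=true}.
  branch 2 (add !(((!q2 || !q4) && q3) || ((!q3 -> q4) -> !q5))):
    !(((!q2 || !q4) && q3) || ((!q3 -> q4) -> !q5)): α-rule — add !((!q2 || !q4) && q3), !((!q3 -> q4) -> !q5).
    !((!q3 -> q4) -> !q5): α-rule — add (!q3 -> q4), !!q5.
    !((!q2 || !q4) && q3): β-rule — branch into !(!q2 || !q4)  //  !q3.
      branch 2.1 (add !(!q2 || !q4)):
        !(!q2 || !q4): α-rule — add !!q2, !!q4.
        (!q3 -> q4): β-rule — branch into !!q3  //  q4.
          branch 2.1.1 (add !!q3):
            ○ open, literals {q2=true, q3=true, q4=true, q5=true}.
          branch 2.1.2 (add q4):
            ○ open, literals {q2=true, q4=true, q5=true}.
      branch 2.2 (add !q3):
        (!q3 -> q4): β-rule — branch into !!q3  //  q4.
          branch 2.2.1 (add !!q3):
            × closes — contains both q3 and !q3.
          branch 2.2.2 (add q4):
            ○ open, literals {q3=false, q4=true, q5=true}.
1 branch closed, 6 open.
An open branch gives a countermodel: q1=false, q5=true (unmentioned atoms arbitrary); under it the original formula is false.

Not valid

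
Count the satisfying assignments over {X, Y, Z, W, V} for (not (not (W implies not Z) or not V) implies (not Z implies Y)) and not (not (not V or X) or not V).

Initial set: {T ((not (not (W implies not Z) or not V) implies (not Z implies Y)) and not (not (not V or X) or not V))}.
T ((not (not (W implies not Z) or not V) implies (not Z implies Y)) and not (not (not V or X) or not V)): α-rule — add T (not (not (W implies not Z) or not V) implies (not Z implies Y)), T not (not (not V or X) or not V).
T not (not (not V or X) or not V): α-rule — add F not (not V or X), F not V.
T (not (not (W implies not Z) or not V) implies (not Z implies Y)): β-rule — branch into F not (not (W implies not Z) or not V)  //  T (not Z implies Y).
  branch 1 (add F not (not (W implies not Z) or not V)):
    F not (not V or X): β-rule — branch into T not V  //  T X.
      branch 1.1 (add T not V):
        × closes — contains both V and not V.
      branch 1.2 (add T X):
        F not (not (W implies not Z) or not V): β-rule — branch into T not (W implies not Z)  //  T not V.
          branch 1.2.1 (add T not (W implies not Z)):
            T not (W implies not Z): α-rule — add T W, F not Z.
            ○ open, literals {V=1, W=1, X=1, Z=1}.
          branch 1.2.2 (add T not V):
            × closes — contains both V and not V.
  branch 2 (add T (not Z implies Y)):
    F not (not V or X): β-rule — branch into T not V  //  T X.
      branch 2.1 (add T not V):
        × closes — contains both V and not V.
      branch 2.2 (add T X):
        T (not Z implies Y): β-rule — branch into F not Z  //  T Y.
          branch 2.2.1 (add F not Z):
            ○ open, literals {V=1, X=1, Z=1}.
          branch 2.2.2 (add T Y):
            ○ open, literals {V=1, X=1, Y=1}.
3 branches closed, 3 open.
Each open branch fixes some atoms; the unmentioned ones are free. Counting distinct full assignments: branch {V=1, W=1, X=1, Z=1} (Y) contributes 2 new; branch {V=1, X=1, Z=1} (Y, W) contributes 2 new; branch {V=1, X=1, Y=1} (Z, W) contributes 2 new. Total: 6.

6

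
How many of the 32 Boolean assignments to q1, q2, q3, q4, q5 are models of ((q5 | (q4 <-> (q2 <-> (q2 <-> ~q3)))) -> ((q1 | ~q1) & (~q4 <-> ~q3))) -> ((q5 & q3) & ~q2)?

Initial set: {(((q5 | (q4 <-> (q2 <-> (q2 <-> ~q3)))) -> ((q1 | ~q1) & (~q4 <-> ~q3))) -> ((q5 & q3) & ~q2))}.
(((q5 | (q4 <-> (q2 <-> (q2 <-> ~q3)))) -> ((q1 | ~q1) & (~q4 <-> ~q3))) -> ((q5 & q3) & ~q2)): β-rule — branch into ~((q5 | (q4 <-> (q2 <-> (q2 <-> ~q3)))) -> ((q1 | ~q1) & (~q4 <-> ~q3)))  //  ((q5 & q3) & ~q2).
  branch 1 (add ~((q5 | (q4 <-> (q2 <-> (q2 <-> ~q3)))) -> ((q1 | ~q1) & (~q4 <-> ~q3)))):
    ~((q5 | (q4 <-> (q2 <-> (q2 <-> ~q3)))) -> ((q1 | ~q1) & (~q4 <-> ~q3))): α-rule — add (q5 | (q4 <-> (q2 <-> (q2 <-> ~q3)))), ~((q1 | ~q1) & (~q4 <-> ~q3)).
    (q5 | (q4 <-> (q2 <-> (q2 <-> ~q3)))): β-rule — branch into q5  //  (q4 <-> (q2 <-> (q2 <-> ~q3))).
      branch 1.1 (add q5):
        ~((q1 | ~q1) & (~q4 <-> ~q3)): β-rule — branch into ~(q1 | ~q1)  //  ~(~q4 <-> ~q3).
          branch 1.1.1 (add ~(q1 | ~q1)):
            ~(q1 | ~q1): α-rule — add ~q1, ~~q1.
            × closes — contains both q1 and ~q1.
          branch 1.1.2 (add ~(~q4 <-> ~q3)):
            ~(~q4 <-> ~q3): β-rule — branch into ~q4, ~~q3  //  ~~q4, ~q3.
              branch 1.1.2.1 (add ~q4, ~~q3):
                ○ open, literals {q3=true, q4=false, q5=true}.
              branch 1.1.2.2 (add ~~q4, ~q3):
                ○ open, literals {q3=false, q4=true, q5=true}.
      branch 1.2 (add (q4 <-> (q2 <-> (q2 <-> ~q3)))):
        ~((q1 | ~q1) & (~q4 <-> ~q3)): β-rule — branch into ~(q1 | ~q1)  //  ~(~q4 <-> ~q3).
          branch 1.2.1 (add ~(q1 | ~q1)):
            ~(q1 | ~q1): α-rule — add ~q1, ~~q1.
            × closes — contains both q1 and ~q1.
          branch 1.2.2 (add ~(~q4 <-> ~q3)):
            (q4 <-> (q2 <-> (q2 <-> ~q3))): β-rule — branch into q4, (q2 <-> (q2 <-> ~q3))  //  ~q4, ~(q2 <-> (q2 <-> ~q3)).
              branch 1.2.2.1 (add q4, (q2 <-> (q2 <-> ~q3))):
                ~(~q4 <-> ~q3): β-rule — branch into ~q4, ~~q3  //  ~~q4, ~q3.
                  branch 1.2.2.1.1 (add ~q4, ~~q3):
                    × closes — contains both q4 and ~q4.
                  branch 1.2.2.1.2 (add ~~q4, ~q3):
                    (q2 <-> (q2 <-> ~q3)): β-rule — branch into q2, (q2 <-> ~q3)  //  ~q2, ~(q2 <-> ~q3).
                      branch 1.2.2.1.2.1 (add q2, (q2 <-> ~q3)):
                        (q2 <-> ~q3): β-rule — branch into q2, ~q3  //  ~q2, ~~q3.
                          branch 1.2.2.1.2.1.1 (add q2, ~q3):
                            ○ open, literals {q2=true, q3=false, q4=true}.
                          branch 1.2.2.1.2.1.2 (add ~q2, ~~q3):
                            × closes — contains both q2 and ~q2.
                      branch 1.2.2.1.2.2 (add ~q2, ~(q2 <-> ~q3)):
                        ~(q2 <-> ~q3): β-rule — branch into q2, ~~q3  //  ~q2, ~q3.
                          branch 1.2.2.1.2.2.1 (add q2, ~~q3):
                            × closes — contains both q2 and ~q2.
                          branch 1.2.2.1.2.2.2 (add ~q2, ~q3):
                            ○ open, literals {q2=false, q3=false, q4=true}.
              branch 1.2.2.2 (add ~q4, ~(q2 <-> (q2 <-> ~q3))):
                ~(~q4 <-> ~q3): β-rule — branch into ~q4, ~~q3  //  ~~q4, ~q3.
                  branch 1.2.2.2.1 (add ~q4, ~~q3):
                    ~(q2 <-> (q2 <-> ~q3)): β-rule — branch into q2, ~(q2 <-> ~q3)  //  ~q2, (q2 <-> ~q3).
                      branch 1.2.2.2.1.1 (add q2, ~(q2 <-> ~q3)):
                        ~(q2 <-> ~q3): β-rule — branch into q2, ~~q3  //  ~q2, ~q3.
                          branch 1.2.2.2.1.1.1 (add q2, ~~q3):
                            ○ open, literals {q2=true, q3=true, q4=false}.
                          branch 1.2.2.2.1.1.2 (add ~q2, ~q3):
                            × closes — contains both q2 and ~q2.
                      branch 1.2.2.2.1.2 (add ~q2, (q2 <-> ~q3)):
                        (q2 <-> ~q3): β-rule — branch into q2, ~q3  //  ~q2, ~~q3.
                          branch 1.2.2.2.1.2.1 (add q2, ~q3):
                            × closes — contains both q2 and ~q2.
                          branch 1.2.2.2.1.2.2 (add ~q2, ~~q3):
                            ○ open, literals {q2=false, q3=true, q4=false}.
                  branch 1.2.2.2.2 (add ~~q4, ~q3):
                    × closes — contains both q4 and ~q4.
  branch 2 (add ((q5 & q3) & ~q2)):
    ((q5 & q3) & ~q2): α-rule — add (q5 & q3), ~q2.
    (q5 & q3): α-rule — add q5, q3.
    ○ open, literals {q2=false, q3=true, q5=true}.
8 branches closed, 7 open.
Each open branch fixes some atoms; the unmentioned ones are free. Counting distinct full assignments: branch {q3=true, q4=false, q5=true} (q1, q2) contributes 4 new; branch {q3=false, q4=true, q5=true} (q1, q2) contributes 4 new; branch {q2=true, q3=false, q4=true} (q1, q5) contributes 2 new; branch {q2=false, q3=false, q4=true} (q1, q5) contributes 2 new; branch {q2=true, q3=true, q4=false} (q1, q5) contributes 2 new; branch {q2=false, q3=true, q4=false} (q1, q5) contributes 2 new; branch {q2=false, q3=true, q5=true} (q1, q4) contributes 2 new. Total: 18.

18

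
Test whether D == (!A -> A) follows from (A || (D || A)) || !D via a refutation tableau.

No

Initial set: {((A || (D || A)) || !D); !(D == (!A -> A))}.
((A || (D || A)) || !D): β-rule — branch into (A || (D || A))  //  !D.
  branch 1 (add (A || (D || A))):
    !(D == (!A -> A)): β-rule — branch into D, !(!A -> A)  //  !D, (!A -> A).
      branch 1.1 (add D, !(!A -> A)):
        !(!A -> A): α-rule — add !A, !A.
        (A || (D || A)): β-rule — branch into A  //  (D || A).
          branch 1.1.1 (add A):
            × closes — contains both A and !A.
          branch 1.1.2 (add (D || A)):
            (D || A): β-rule — branch into D  //  A.
              branch 1.1.2.1 (add D):
                ○ open, literals {A=F, D=T}.
              branch 1.1.2.2 (add A):
                × closes — contains both A and !A.
      branch 1.2 (add !D, (!A -> A)):
        (A || (D || A)): β-rule — branch into A  //  (D || A).
          branch 1.2.1 (add A):
            (!A -> A): β-rule — branch into !!A  //  A.
              branch 1.2.1.1 (add !!A):
                ○ open, literals {A=T, D=F}.
              branch 1.2.1.2 (add A):
                ○ open, literals {A=T, D=F}.
          branch 1.2.2 (add (D || A)):
            (!A -> A): β-rule — branch into !!A  //  A.
              branch 1.2.2.1 (add !!A):
                (D || A): β-rule — branch into D  //  A.
                  branch 1.2.2.1.1 (add D):
                    × closes — contains both D and !D.
                  branch 1.2.2.1.2 (add A):
                    ○ open, literals {A=T, D=F}.
              branch 1.2.2.2 (add A):
                (D || A): β-rule — branch into D  //  A.
                  branch 1.2.2.2.1 (add D):
                    × closes — contains both D and !D.
                  branch 1.2.2.2.2 (add A):
                    ○ open, literals {A=T, D=F}.
  branch 2 (add !D):
    !(D == (!A -> A)): β-rule — branch into D, !(!A -> A)  //  !D, (!A -> A).
      branch 2.1 (add D, !(!A -> A)):
        × closes — contains both D and !D.
      branch 2.2 (add !D, (!A -> A)):
        (!A -> A): β-rule — branch into !!A  //  A.
          branch 2.2.1 (add !!A):
            ○ open, literals {A=T, D=F}.
          branch 2.2.2 (add A):
            ○ open, literals {A=T, D=F}.
5 branches closed, 7 open.
An open branch gives a countermodel: A=F, D=T (unmentioned atoms arbitrary); the premises hold there but the conclusion fails.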